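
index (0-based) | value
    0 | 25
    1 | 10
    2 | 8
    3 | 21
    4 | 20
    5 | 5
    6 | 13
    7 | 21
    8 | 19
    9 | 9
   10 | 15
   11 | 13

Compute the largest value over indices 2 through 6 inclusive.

Elements at indices 2..6: 8, 21, 20, 5, 13
max(8, 21, 20, 5, 13) = 21

21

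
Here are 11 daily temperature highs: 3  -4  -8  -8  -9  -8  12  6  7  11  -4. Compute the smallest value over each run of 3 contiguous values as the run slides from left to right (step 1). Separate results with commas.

-8, -8, -9, -9, -9, -8, 6, 6, -4

Sliding a size-3 window across the 11 values:
3 -4 -8 → min -8
-4 -8 -8 → min -8
-8 -8 -9 → min -9
-8 -9 -8 → min -9
-9 -8 12 → min -9
-8 12 6 → min -8
12 6 7 → min 6
6 7 11 → min 6
7 11 -4 → min -4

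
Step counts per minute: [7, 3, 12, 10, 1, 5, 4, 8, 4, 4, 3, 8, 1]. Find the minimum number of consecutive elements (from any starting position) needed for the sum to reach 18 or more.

2

add 7: running sum 7 < 18
add 3: running sum 10 < 18
end 2: [7, 3, 12] sum 22, len 3
end 3: [12, 10] sum 22, len 2
end 4: [12, 10, 1] sum 23, len 3
end 5: [12, 10, 1, 5] sum 28, len 4
end 6: [10, 1, 5, 4] sum 20, len 4
end 7: [1, 5, 4, 8] sum 18, len 4
end 8: [5, 4, 8, 4] sum 21, len 4
end 9: [4, 8, 4, 4] sum 20, len 4
end 10: [8, 4, 4, 3] sum 19, len 4
end 11: [4, 4, 3, 8] sum 19, len 4
end 12: [4, 4, 3, 8, 1] sum 20, len 5
Shortest qualifying length: 2.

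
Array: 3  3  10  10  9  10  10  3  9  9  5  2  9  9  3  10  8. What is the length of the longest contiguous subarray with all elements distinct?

4

[3] len 1
[3] len 1
[3, 10] len 2
[10] len 1
[10, 9] len 2
[9, 10] len 2
[10] len 1
[10, 3] len 2
[10, 3, 9] len 3
[9] len 1
[9, 5] len 2
[9, 5, 2] len 3
[5, 2, 9] len 3
[9] len 1
[9, 3] len 2
[9, 3, 10] len 3
[9, 3, 10, 8] len 4
Longest all-distinct length: 4.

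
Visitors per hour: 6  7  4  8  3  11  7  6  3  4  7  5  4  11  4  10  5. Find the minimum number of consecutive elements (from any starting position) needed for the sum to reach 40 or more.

6

Extend right; whenever the sum reaches 40, record the length and shrink from the left:
add 6: running sum 6 < 40
add 7: running sum 13 < 40
add 4: running sum 17 < 40
add 8: running sum 25 < 40
add 3: running sum 28 < 40
add 11: running sum 39 < 40
end 6: [7, 4, 8, 3, 11, 7] sum 40, len 6
end 7: [7, 4, 8, 3, 11, 7, 6] sum 46, len 7
end 8: [4, 8, 3, 11, 7, 6, 3] sum 42, len 7
end 9: [8, 3, 11, 7, 6, 3, 4] sum 42, len 7
end 10: [3, 11, 7, 6, 3, 4, 7] sum 41, len 7
end 11: [11, 7, 6, 3, 4, 7, 5] sum 43, len 7
end 12: [11, 7, 6, 3, 4, 7, 5, 4] sum 47, len 8
end 13: [6, 3, 4, 7, 5, 4, 11] sum 40, len 7
end 14: [6, 3, 4, 7, 5, 4, 11, 4] sum 44, len 8
end 15: [7, 5, 4, 11, 4, 10] sum 41, len 6
end 16: [7, 5, 4, 11, 4, 10, 5] sum 46, len 7
Shortest qualifying length: 6.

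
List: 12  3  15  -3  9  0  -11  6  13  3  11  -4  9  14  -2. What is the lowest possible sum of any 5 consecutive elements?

1

12 3 15 -3 9 → sum 36
3 15 -3 9 0 → sum 24
15 -3 9 0 -11 → sum 10
-3 9 0 -11 6 → sum 1
9 0 -11 6 13 → sum 17
0 -11 6 13 3 → sum 11
-11 6 13 3 11 → sum 22
6 13 3 11 -4 → sum 29
13 3 11 -4 9 → sum 32
3 11 -4 9 14 → sum 33
11 -4 9 14 -2 → sum 28
Lowest of these is 1.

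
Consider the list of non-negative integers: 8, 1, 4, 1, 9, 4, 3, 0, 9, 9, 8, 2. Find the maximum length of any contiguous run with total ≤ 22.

7

add 8: [8] sum 8, len 1
add 1: [8, 1] sum 9, len 2
add 4: [8, 1, 4] sum 13, len 3
add 1: [8, 1, 4, 1] sum 14, len 4
add 9: [1, 4, 1, 9] sum 15, len 4
add 4: [1, 4, 1, 9, 4] sum 19, len 5
add 3: [1, 4, 1, 9, 4, 3] sum 22, len 6
add 0: [1, 4, 1, 9, 4, 3, 0] sum 22, len 7
add 9: [4, 3, 0, 9] sum 16, len 4
add 9: [3, 0, 9, 9] sum 21, len 4
add 8: [9, 8] sum 17, len 2
add 2: [9, 8, 2] sum 19, len 3
Longest length seen: 7.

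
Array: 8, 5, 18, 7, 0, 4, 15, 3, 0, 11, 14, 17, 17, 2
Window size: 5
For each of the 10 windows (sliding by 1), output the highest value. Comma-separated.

18, 18, 18, 15, 15, 15, 15, 17, 17, 17

8 5 18 7 0 → max 18
5 18 7 0 4 → max 18
18 7 0 4 15 → max 18
7 0 4 15 3 → max 15
0 4 15 3 0 → max 15
4 15 3 0 11 → max 15
15 3 0 11 14 → max 15
3 0 11 14 17 → max 17
0 11 14 17 17 → max 17
11 14 17 17 2 → max 17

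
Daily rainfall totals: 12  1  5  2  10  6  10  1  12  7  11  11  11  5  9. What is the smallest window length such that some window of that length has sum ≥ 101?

add 12: running sum 12 < 101
add 1: running sum 13 < 101
add 5: running sum 18 < 101
add 2: running sum 20 < 101
add 10: running sum 30 < 101
add 6: running sum 36 < 101
add 10: running sum 46 < 101
add 1: running sum 47 < 101
add 12: running sum 59 < 101
add 7: running sum 66 < 101
add 11: running sum 77 < 101
add 11: running sum 88 < 101
add 11: running sum 99 < 101
add 5: shortest ending here [12, 1, 5, 2, 10, 6, 10, 1, 12, 7, 11, 11, 11, 5] sum 104, len 14
add 9: shortest ending here [1, 5, 2, 10, 6, 10, 1, 12, 7, 11, 11, 11, 5, 9] sum 101, len 14
Shortest qualifying length: 14.

14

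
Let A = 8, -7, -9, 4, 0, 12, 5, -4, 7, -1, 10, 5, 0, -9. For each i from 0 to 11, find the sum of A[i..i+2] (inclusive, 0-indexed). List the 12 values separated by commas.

-8, -12, -5, 16, 17, 13, 8, 2, 16, 14, 15, -4

(8, -7, -9) → sum -8
(-7, -9, 4) → sum -12
(-9, 4, 0) → sum -5
(4, 0, 12) → sum 16
(0, 12, 5) → sum 17
(12, 5, -4) → sum 13
(5, -4, 7) → sum 8
(-4, 7, -1) → sum 2
(7, -1, 10) → sum 16
(-1, 10, 5) → sum 14
(10, 5, 0) → sum 15
(5, 0, -9) → sum -4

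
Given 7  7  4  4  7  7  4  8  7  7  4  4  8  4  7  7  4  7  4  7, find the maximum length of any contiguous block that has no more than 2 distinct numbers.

Extend right; when distinct count exceeds 2, shrink from the left:
[7] 1 distinct, len 1
[7, 7] 1 distinct, len 2
[7, 7, 4] 2 distinct, len 3
[7, 7, 4, 4] 2 distinct, len 4
[7, 7, 4, 4, 7] 2 distinct, len 5
[7, 7, 4, 4, 7, 7] 2 distinct, len 6
[7, 7, 4, 4, 7, 7, 4] 2 distinct, len 7
[4, 8] 2 distinct, len 2
[8, 7] 2 distinct, len 2
[8, 7, 7] 2 distinct, len 3
[7, 7, 4] 2 distinct, len 3
[7, 7, 4, 4] 2 distinct, len 4
[4, 4, 8] 2 distinct, len 3
[4, 4, 8, 4] 2 distinct, len 4
[4, 7] 2 distinct, len 2
[4, 7, 7] 2 distinct, len 3
[4, 7, 7, 4] 2 distinct, len 4
[4, 7, 7, 4, 7] 2 distinct, len 5
[4, 7, 7, 4, 7, 4] 2 distinct, len 6
[4, 7, 7, 4, 7, 4, 7] 2 distinct, len 7
Longest length with ≤2 distinct: 7.

7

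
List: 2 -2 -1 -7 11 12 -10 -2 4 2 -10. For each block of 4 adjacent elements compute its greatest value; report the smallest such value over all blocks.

Each size-4 window and its max:
[2, -2, -1, -7] → max 2
[-2, -1, -7, 11] → max 11
[-1, -7, 11, 12] → max 12
[-7, 11, 12, -10] → max 12
[11, 12, -10, -2] → max 12
[12, -10, -2, 4] → max 12
[-10, -2, 4, 2] → max 4
[-2, 4, 2, -10] → max 4
Smallest of these is 2.

2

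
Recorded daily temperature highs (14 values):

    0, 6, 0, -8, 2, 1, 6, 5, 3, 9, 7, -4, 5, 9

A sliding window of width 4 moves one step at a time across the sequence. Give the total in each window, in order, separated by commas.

Sliding a size-4 window across the 14 values:
0 6 0 -8 → sum -2
6 0 -8 2 → sum 0
0 -8 2 1 → sum -5
-8 2 1 6 → sum 1
2 1 6 5 → sum 14
1 6 5 3 → sum 15
6 5 3 9 → sum 23
5 3 9 7 → sum 24
3 9 7 -4 → sum 15
9 7 -4 5 → sum 17
7 -4 5 9 → sum 17

-2, 0, -5, 1, 14, 15, 23, 24, 15, 17, 17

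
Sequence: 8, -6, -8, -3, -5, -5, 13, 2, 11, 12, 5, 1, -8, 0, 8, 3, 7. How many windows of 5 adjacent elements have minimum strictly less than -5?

[8, -6, -8, -3, -5] → min -8  < -5 ✓
[-6, -8, -3, -5, -5] → min -8  < -5 ✓
[-8, -3, -5, -5, 13] → min -8  < -5 ✓
[-3, -5, -5, 13, 2] → min -5
[-5, -5, 13, 2, 11] → min -5
[-5, 13, 2, 11, 12] → min -5
[13, 2, 11, 12, 5] → min 2
[2, 11, 12, 5, 1] → min 1
[11, 12, 5, 1, -8] → min -8  < -5 ✓
[12, 5, 1, -8, 0] → min -8  < -5 ✓
[5, 1, -8, 0, 8] → min -8  < -5 ✓
[1, -8, 0, 8, 3] → min -8  < -5 ✓
[-8, 0, 8, 3, 7] → min -8  < -5 ✓
8 windows satisfy the condition.

8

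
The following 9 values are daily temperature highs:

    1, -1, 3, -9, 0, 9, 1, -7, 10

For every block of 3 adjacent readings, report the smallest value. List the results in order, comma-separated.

Sliding a size-3 window across the 9 values:
1 -1 3 → min -1
-1 3 -9 → min -9
3 -9 0 → min -9
-9 0 9 → min -9
0 9 1 → min 0
9 1 -7 → min -7
1 -7 10 → min -7

-1, -9, -9, -9, 0, -7, -7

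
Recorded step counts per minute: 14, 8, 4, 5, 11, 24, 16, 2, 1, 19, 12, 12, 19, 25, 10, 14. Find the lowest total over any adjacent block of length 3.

17

[14, 8, 4] → sum 26
[8, 4, 5] → sum 17
[4, 5, 11] → sum 20
[5, 11, 24] → sum 40
[11, 24, 16] → sum 51
[24, 16, 2] → sum 42
[16, 2, 1] → sum 19
[2, 1, 19] → sum 22
[1, 19, 12] → sum 32
[19, 12, 12] → sum 43
[12, 12, 19] → sum 43
[12, 19, 25] → sum 56
[19, 25, 10] → sum 54
[25, 10, 14] → sum 49
Lowest of these is 17.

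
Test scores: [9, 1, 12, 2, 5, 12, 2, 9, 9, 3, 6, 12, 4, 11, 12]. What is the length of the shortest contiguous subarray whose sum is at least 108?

Extend right; whenever the sum reaches 108, record the length and shrink from the left:
add 9: running sum 9 < 108
add 1: running sum 10 < 108
add 12: running sum 22 < 108
add 2: running sum 24 < 108
add 5: running sum 29 < 108
add 12: running sum 41 < 108
add 2: running sum 43 < 108
add 9: running sum 52 < 108
add 9: running sum 61 < 108
add 3: running sum 64 < 108
add 6: running sum 70 < 108
add 12: running sum 82 < 108
add 4: running sum 86 < 108
add 11: running sum 97 < 108
end 14: [9, 1, 12, 2, 5, 12, 2, 9, 9, 3, 6, 12, 4, 11, 12] sum 109, len 15
Shortest qualifying length: 15.

15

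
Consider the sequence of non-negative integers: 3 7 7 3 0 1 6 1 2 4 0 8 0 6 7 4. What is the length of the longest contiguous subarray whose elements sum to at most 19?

8

→ 3: sum 3, len 1
→ 7: sum 10, len 2
→ 7: sum 17, len 3
→ 3 (dropped 3): sum 17, len 3
→ 0: sum 17, len 4
→ 1: sum 18, len 5
→ 6 (dropped 7): sum 17, len 5
→ 1: sum 18, len 6
→ 2 (dropped 7): sum 13, len 6
→ 4: sum 17, len 7
→ 0: sum 17, len 8
→ 8 (dropped 3, 0, 1, 6): sum 15, len 5
→ 0: sum 15, len 6
→ 6 (dropped 1, 2): sum 18, len 5
→ 7 (dropped 4, 0, 8): sum 13, len 3
→ 4: sum 17, len 4
Longest length seen: 8.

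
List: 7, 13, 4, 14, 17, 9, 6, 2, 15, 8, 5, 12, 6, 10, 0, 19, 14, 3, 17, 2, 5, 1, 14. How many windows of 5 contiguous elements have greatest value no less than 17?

(7, 13, 4, 14, 17) → max 17  ≥ 17 ✓
(13, 4, 14, 17, 9) → max 17  ≥ 17 ✓
(4, 14, 17, 9, 6) → max 17  ≥ 17 ✓
(14, 17, 9, 6, 2) → max 17  ≥ 17 ✓
(17, 9, 6, 2, 15) → max 17  ≥ 17 ✓
(9, 6, 2, 15, 8) → max 15
(6, 2, 15, 8, 5) → max 15
(2, 15, 8, 5, 12) → max 15
(15, 8, 5, 12, 6) → max 15
(8, 5, 12, 6, 10) → max 12
(5, 12, 6, 10, 0) → max 12
(12, 6, 10, 0, 19) → max 19  ≥ 17 ✓
(6, 10, 0, 19, 14) → max 19  ≥ 17 ✓
(10, 0, 19, 14, 3) → max 19  ≥ 17 ✓
(0, 19, 14, 3, 17) → max 19  ≥ 17 ✓
(19, 14, 3, 17, 2) → max 19  ≥ 17 ✓
(14, 3, 17, 2, 5) → max 17  ≥ 17 ✓
(3, 17, 2, 5, 1) → max 17  ≥ 17 ✓
(17, 2, 5, 1, 14) → max 17  ≥ 17 ✓
13 windows satisfy the condition.

13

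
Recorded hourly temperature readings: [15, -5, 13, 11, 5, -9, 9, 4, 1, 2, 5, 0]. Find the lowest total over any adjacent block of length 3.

4

[15, -5, 13] → sum 23
[-5, 13, 11] → sum 19
[13, 11, 5] → sum 29
[11, 5, -9] → sum 7
[5, -9, 9] → sum 5
[-9, 9, 4] → sum 4
[9, 4, 1] → sum 14
[4, 1, 2] → sum 7
[1, 2, 5] → sum 8
[2, 5, 0] → sum 7
Lowest of these is 4.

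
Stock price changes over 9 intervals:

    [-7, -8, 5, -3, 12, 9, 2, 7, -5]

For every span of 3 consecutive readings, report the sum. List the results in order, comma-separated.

-10, -6, 14, 18, 23, 18, 4

(-7, -8, 5) → sum -10
(-8, 5, -3) → sum -6
(5, -3, 12) → sum 14
(-3, 12, 9) → sum 18
(12, 9, 2) → sum 23
(9, 2, 7) → sum 18
(2, 7, -5) → sum 4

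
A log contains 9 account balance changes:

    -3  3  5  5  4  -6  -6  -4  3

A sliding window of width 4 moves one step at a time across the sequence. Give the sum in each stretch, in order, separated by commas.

10, 17, 8, -3, -12, -13

[-3, 3, 5, 5] → sum 10
[3, 5, 5, 4] → sum 17
[5, 5, 4, -6] → sum 8
[5, 4, -6, -6] → sum -3
[4, -6, -6, -4] → sum -12
[-6, -6, -4, 3] → sum -13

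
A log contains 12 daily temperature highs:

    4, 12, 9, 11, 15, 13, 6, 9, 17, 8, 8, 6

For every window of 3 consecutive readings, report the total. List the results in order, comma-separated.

(4, 12, 9) → sum 25
(12, 9, 11) → sum 32
(9, 11, 15) → sum 35
(11, 15, 13) → sum 39
(15, 13, 6) → sum 34
(13, 6, 9) → sum 28
(6, 9, 17) → sum 32
(9, 17, 8) → sum 34
(17, 8, 8) → sum 33
(8, 8, 6) → sum 22

25, 32, 35, 39, 34, 28, 32, 34, 33, 22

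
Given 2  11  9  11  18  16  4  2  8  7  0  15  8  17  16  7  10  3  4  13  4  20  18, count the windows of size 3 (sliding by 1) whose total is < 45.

[2, 11, 9] → sum 22  < 45 ✓
[11, 9, 11] → sum 31  < 45 ✓
[9, 11, 18] → sum 38  < 45 ✓
[11, 18, 16] → sum 45
[18, 16, 4] → sum 38  < 45 ✓
[16, 4, 2] → sum 22  < 45 ✓
[4, 2, 8] → sum 14  < 45 ✓
[2, 8, 7] → sum 17  < 45 ✓
[8, 7, 0] → sum 15  < 45 ✓
[7, 0, 15] → sum 22  < 45 ✓
[0, 15, 8] → sum 23  < 45 ✓
[15, 8, 17] → sum 40  < 45 ✓
[8, 17, 16] → sum 41  < 45 ✓
[17, 16, 7] → sum 40  < 45 ✓
[16, 7, 10] → sum 33  < 45 ✓
[7, 10, 3] → sum 20  < 45 ✓
[10, 3, 4] → sum 17  < 45 ✓
[3, 4, 13] → sum 20  < 45 ✓
[4, 13, 4] → sum 21  < 45 ✓
[13, 4, 20] → sum 37  < 45 ✓
[4, 20, 18] → sum 42  < 45 ✓
20 windows satisfy the condition.

20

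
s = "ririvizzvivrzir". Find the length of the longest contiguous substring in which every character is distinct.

[r] len 1
[r, i] len 2
[i, r] len 2
[r, i] len 2
[r, i, v] len 3
[v, i] len 2
[v, i, z] len 3
[z] len 1
[z, v] len 2
[z, v, i] len 3
[i, v] len 2
[i, v, r] len 3
[i, v, r, z] len 4
[v, r, z, i] len 4
[z, i, r] len 3
Longest all-distinct length: 4.

4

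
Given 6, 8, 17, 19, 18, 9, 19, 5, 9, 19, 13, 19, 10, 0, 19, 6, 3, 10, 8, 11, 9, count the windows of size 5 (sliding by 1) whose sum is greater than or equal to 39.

14

6 8 17 19 18 → sum 68  ≥ 39 ✓
8 17 19 18 9 → sum 71  ≥ 39 ✓
17 19 18 9 19 → sum 82  ≥ 39 ✓
19 18 9 19 5 → sum 70  ≥ 39 ✓
18 9 19 5 9 → sum 60  ≥ 39 ✓
9 19 5 9 19 → sum 61  ≥ 39 ✓
19 5 9 19 13 → sum 65  ≥ 39 ✓
5 9 19 13 19 → sum 65  ≥ 39 ✓
9 19 13 19 10 → sum 70  ≥ 39 ✓
19 13 19 10 0 → sum 61  ≥ 39 ✓
13 19 10 0 19 → sum 61  ≥ 39 ✓
19 10 0 19 6 → sum 54  ≥ 39 ✓
10 0 19 6 3 → sum 38
0 19 6 3 10 → sum 38
19 6 3 10 8 → sum 46  ≥ 39 ✓
6 3 10 8 11 → sum 38
3 10 8 11 9 → sum 41  ≥ 39 ✓
14 windows satisfy the condition.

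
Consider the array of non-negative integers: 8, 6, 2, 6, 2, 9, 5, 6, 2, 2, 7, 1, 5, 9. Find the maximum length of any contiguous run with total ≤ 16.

[8] sum 8 len 1
[8, 6] sum 14 len 2
[8, 6, 2] sum 16 len 3
[6, 2, 6] sum 14 len 3
[6, 2, 6, 2] sum 16 len 4
[2, 9] sum 11 len 2
[2, 9, 5] sum 16 len 3
[5, 6] sum 11 len 2
[5, 6, 2] sum 13 len 3
[5, 6, 2, 2] sum 15 len 4
[2, 2, 7] sum 11 len 3
[2, 2, 7, 1] sum 12 len 4
[2, 7, 1, 5] sum 15 len 4
[1, 5, 9] sum 15 len 3
Longest length seen: 4.

4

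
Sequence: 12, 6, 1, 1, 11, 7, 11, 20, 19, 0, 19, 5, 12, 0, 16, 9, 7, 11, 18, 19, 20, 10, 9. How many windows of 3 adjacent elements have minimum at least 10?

4

12 6 1 → min 1
6 1 1 → min 1
1 1 11 → min 1
1 11 7 → min 1
11 7 11 → min 7
7 11 20 → min 7
11 20 19 → min 11  ≥ 10 ✓
20 19 0 → min 0
19 0 19 → min 0
0 19 5 → min 0
19 5 12 → min 5
5 12 0 → min 0
12 0 16 → min 0
0 16 9 → min 0
16 9 7 → min 7
9 7 11 → min 7
7 11 18 → min 7
11 18 19 → min 11  ≥ 10 ✓
18 19 20 → min 18  ≥ 10 ✓
19 20 10 → min 10  ≥ 10 ✓
20 10 9 → min 9
4 windows satisfy the condition.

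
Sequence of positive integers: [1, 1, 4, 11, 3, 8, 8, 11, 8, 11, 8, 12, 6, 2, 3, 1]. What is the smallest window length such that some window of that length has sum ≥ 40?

add 1: running sum 1 < 40
add 1: running sum 2 < 40
add 4: running sum 6 < 40
add 11: running sum 17 < 40
add 3: running sum 20 < 40
add 8: running sum 28 < 40
add 8: running sum 36 < 40
end 7: [11, 3, 8, 8, 11] sum 41, len 5
end 8: [11, 3, 8, 8, 11, 8] sum 49, len 6
end 9: [8, 8, 11, 8, 11] sum 46, len 5
end 10: [8, 11, 8, 11, 8] sum 46, len 5
end 11: [11, 8, 11, 8, 12] sum 50, len 5
end 12: [8, 11, 8, 12, 6] sum 45, len 5
end 13: [8, 11, 8, 12, 6, 2] sum 47, len 6
end 14: [11, 8, 12, 6, 2, 3] sum 42, len 6
end 15: [11, 8, 12, 6, 2, 3, 1] sum 43, len 7
Shortest qualifying length: 5.

5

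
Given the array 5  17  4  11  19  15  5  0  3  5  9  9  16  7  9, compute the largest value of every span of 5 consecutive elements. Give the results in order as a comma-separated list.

19, 19, 19, 19, 19, 15, 9, 9, 16, 16, 16

(5, 17, 4, 11, 19) → max 19
(17, 4, 11, 19, 15) → max 19
(4, 11, 19, 15, 5) → max 19
(11, 19, 15, 5, 0) → max 19
(19, 15, 5, 0, 3) → max 19
(15, 5, 0, 3, 5) → max 15
(5, 0, 3, 5, 9) → max 9
(0, 3, 5, 9, 9) → max 9
(3, 5, 9, 9, 16) → max 16
(5, 9, 9, 16, 7) → max 16
(9, 9, 16, 7, 9) → max 16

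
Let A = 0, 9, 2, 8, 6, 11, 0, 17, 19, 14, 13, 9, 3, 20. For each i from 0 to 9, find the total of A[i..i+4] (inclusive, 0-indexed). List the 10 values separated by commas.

[0, 9, 2, 8, 6] → sum 25
[9, 2, 8, 6, 11] → sum 36
[2, 8, 6, 11, 0] → sum 27
[8, 6, 11, 0, 17] → sum 42
[6, 11, 0, 17, 19] → sum 53
[11, 0, 17, 19, 14] → sum 61
[0, 17, 19, 14, 13] → sum 63
[17, 19, 14, 13, 9] → sum 72
[19, 14, 13, 9, 3] → sum 58
[14, 13, 9, 3, 20] → sum 59

25, 36, 27, 42, 53, 61, 63, 72, 58, 59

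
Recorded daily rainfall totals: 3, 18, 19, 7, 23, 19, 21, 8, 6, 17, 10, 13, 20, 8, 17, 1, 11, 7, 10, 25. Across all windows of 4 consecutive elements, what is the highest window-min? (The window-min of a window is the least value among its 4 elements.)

10

(3, 18, 19, 7) → min 3
(18, 19, 7, 23) → min 7
(19, 7, 23, 19) → min 7
(7, 23, 19, 21) → min 7
(23, 19, 21, 8) → min 8
(19, 21, 8, 6) → min 6
(21, 8, 6, 17) → min 6
(8, 6, 17, 10) → min 6
(6, 17, 10, 13) → min 6
(17, 10, 13, 20) → min 10
(10, 13, 20, 8) → min 8
(13, 20, 8, 17) → min 8
(20, 8, 17, 1) → min 1
(8, 17, 1, 11) → min 1
(17, 1, 11, 7) → min 1
(1, 11, 7, 10) → min 1
(11, 7, 10, 25) → min 7
Highest of these is 10.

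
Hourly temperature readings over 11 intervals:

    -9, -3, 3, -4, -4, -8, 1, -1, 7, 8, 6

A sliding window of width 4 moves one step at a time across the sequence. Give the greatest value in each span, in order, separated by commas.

3, 3, 3, 1, 1, 7, 8, 8

-9 -3 3 -4 → max 3
-3 3 -4 -4 → max 3
3 -4 -4 -8 → max 3
-4 -4 -8 1 → max 1
-4 -8 1 -1 → max 1
-8 1 -1 7 → max 7
1 -1 7 8 → max 8
-1 7 8 6 → max 8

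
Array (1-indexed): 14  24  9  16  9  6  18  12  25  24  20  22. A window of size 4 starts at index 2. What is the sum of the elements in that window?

Elements at indices 2..5: 24, 9, 16, 9
sum(24, 9, 16, 9) = 58

58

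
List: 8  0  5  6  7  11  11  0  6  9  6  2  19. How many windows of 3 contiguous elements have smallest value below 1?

8 0 5 → min 0  < 1 ✓
0 5 6 → min 0  < 1 ✓
5 6 7 → min 5
6 7 11 → min 6
7 11 11 → min 7
11 11 0 → min 0  < 1 ✓
11 0 6 → min 0  < 1 ✓
0 6 9 → min 0  < 1 ✓
6 9 6 → min 6
9 6 2 → min 2
6 2 19 → min 2
5 windows satisfy the condition.

5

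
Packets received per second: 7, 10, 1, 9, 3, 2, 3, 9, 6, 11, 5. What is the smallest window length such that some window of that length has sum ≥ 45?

8

add 7: running sum 7 < 45
add 10: running sum 17 < 45
add 1: running sum 18 < 45
add 9: running sum 27 < 45
add 3: running sum 30 < 45
add 2: running sum 32 < 45
add 3: running sum 35 < 45
add 9: running sum 44 < 45
add 6: shortest ending here [7, 10, 1, 9, 3, 2, 3, 9, 6] sum 50, len 9
add 11: shortest ending here [10, 1, 9, 3, 2, 3, 9, 6, 11] sum 54, len 9
add 5: shortest ending here [9, 3, 2, 3, 9, 6, 11, 5] sum 48, len 8
Shortest qualifying length: 8.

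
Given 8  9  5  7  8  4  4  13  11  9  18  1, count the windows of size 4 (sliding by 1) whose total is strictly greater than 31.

(8, 9, 5, 7) → sum 29
(9, 5, 7, 8) → sum 29
(5, 7, 8, 4) → sum 24
(7, 8, 4, 4) → sum 23
(8, 4, 4, 13) → sum 29
(4, 4, 13, 11) → sum 32  > 31 ✓
(4, 13, 11, 9) → sum 37  > 31 ✓
(13, 11, 9, 18) → sum 51  > 31 ✓
(11, 9, 18, 1) → sum 39  > 31 ✓
4 windows satisfy the condition.

4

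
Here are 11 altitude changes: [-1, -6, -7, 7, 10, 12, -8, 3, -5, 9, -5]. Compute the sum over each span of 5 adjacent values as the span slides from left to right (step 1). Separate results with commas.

[-1, -6, -7, 7, 10] → sum 3
[-6, -7, 7, 10, 12] → sum 16
[-7, 7, 10, 12, -8] → sum 14
[7, 10, 12, -8, 3] → sum 24
[10, 12, -8, 3, -5] → sum 12
[12, -8, 3, -5, 9] → sum 11
[-8, 3, -5, 9, -5] → sum -6

3, 16, 14, 24, 12, 11, -6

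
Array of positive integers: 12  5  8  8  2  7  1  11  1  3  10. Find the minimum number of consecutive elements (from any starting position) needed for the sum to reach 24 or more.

3

add 12: running sum 12 < 24
add 5: running sum 17 < 24
add 8: shortest ending here [12, 5, 8] sum 25, len 3
add 8: shortest ending here [12, 5, 8, 8] sum 33, len 4
add 2: shortest ending here [12, 5, 8, 8, 2] sum 35, len 5
add 7: shortest ending here [8, 8, 2, 7] sum 25, len 4
add 1: shortest ending here [8, 8, 2, 7, 1] sum 26, len 5
add 11: shortest ending here [8, 2, 7, 1, 11] sum 29, len 5
add 1: shortest ending here [8, 2, 7, 1, 11, 1] sum 30, len 6
add 3: shortest ending here [2, 7, 1, 11, 1, 3] sum 25, len 6
add 10: shortest ending here [11, 1, 3, 10] sum 25, len 4
Shortest qualifying length: 3.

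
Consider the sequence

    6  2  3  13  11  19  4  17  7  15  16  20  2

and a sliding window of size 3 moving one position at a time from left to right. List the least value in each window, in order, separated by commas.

2, 2, 3, 11, 4, 4, 4, 7, 7, 15, 2

6 2 3 → min 2
2 3 13 → min 2
3 13 11 → min 3
13 11 19 → min 11
11 19 4 → min 4
19 4 17 → min 4
4 17 7 → min 4
17 7 15 → min 7
7 15 16 → min 7
15 16 20 → min 15
16 20 2 → min 2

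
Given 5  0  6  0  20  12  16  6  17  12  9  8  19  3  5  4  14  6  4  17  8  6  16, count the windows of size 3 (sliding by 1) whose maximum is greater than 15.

14

5 0 6 → max 6
0 6 0 → max 6
6 0 20 → max 20  > 15 ✓
0 20 12 → max 20  > 15 ✓
20 12 16 → max 20  > 15 ✓
12 16 6 → max 16  > 15 ✓
16 6 17 → max 17  > 15 ✓
6 17 12 → max 17  > 15 ✓
17 12 9 → max 17  > 15 ✓
12 9 8 → max 12
9 8 19 → max 19  > 15 ✓
8 19 3 → max 19  > 15 ✓
19 3 5 → max 19  > 15 ✓
3 5 4 → max 5
5 4 14 → max 14
4 14 6 → max 14
14 6 4 → max 14
6 4 17 → max 17  > 15 ✓
4 17 8 → max 17  > 15 ✓
17 8 6 → max 17  > 15 ✓
8 6 16 → max 16  > 15 ✓
14 windows satisfy the condition.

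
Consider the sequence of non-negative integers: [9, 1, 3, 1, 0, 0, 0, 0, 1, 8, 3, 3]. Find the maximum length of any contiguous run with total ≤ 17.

Extend to the right; shrink from the left whenever the sum exceeds 17:
add 9: [9] sum 9, len 1
add 1: [9, 1] sum 10, len 2
add 3: [9, 1, 3] sum 13, len 3
add 1: [9, 1, 3, 1] sum 14, len 4
add 0: [9, 1, 3, 1, 0] sum 14, len 5
add 0: [9, 1, 3, 1, 0, 0] sum 14, len 6
add 0: [9, 1, 3, 1, 0, 0, 0] sum 14, len 7
add 0: [9, 1, 3, 1, 0, 0, 0, 0] sum 14, len 8
add 1: [9, 1, 3, 1, 0, 0, 0, 0, 1] sum 15, len 9
add 8: [1, 3, 1, 0, 0, 0, 0, 1, 8] sum 14, len 9
add 3: [1, 3, 1, 0, 0, 0, 0, 1, 8, 3] sum 17, len 10
add 3: [1, 0, 0, 0, 0, 1, 8, 3, 3] sum 16, len 9
Longest length seen: 10.

10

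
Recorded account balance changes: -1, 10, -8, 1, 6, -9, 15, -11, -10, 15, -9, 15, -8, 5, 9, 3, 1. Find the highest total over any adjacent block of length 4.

Each size-4 window and its sum:
(-1, 10, -8, 1) → sum 2
(10, -8, 1, 6) → sum 9
(-8, 1, 6, -9) → sum -10
(1, 6, -9, 15) → sum 13
(6, -9, 15, -11) → sum 1
(-9, 15, -11, -10) → sum -15
(15, -11, -10, 15) → sum 9
(-11, -10, 15, -9) → sum -15
(-10, 15, -9, 15) → sum 11
(15, -9, 15, -8) → sum 13
(-9, 15, -8, 5) → sum 3
(15, -8, 5, 9) → sum 21
(-8, 5, 9, 3) → sum 9
(5, 9, 3, 1) → sum 18
Highest of these is 21.

21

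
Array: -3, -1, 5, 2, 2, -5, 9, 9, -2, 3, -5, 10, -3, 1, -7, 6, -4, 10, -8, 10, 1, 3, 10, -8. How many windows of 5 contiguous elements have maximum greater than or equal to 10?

12

[-3, -1, 5, 2, 2] → max 5
[-1, 5, 2, 2, -5] → max 5
[5, 2, 2, -5, 9] → max 9
[2, 2, -5, 9, 9] → max 9
[2, -5, 9, 9, -2] → max 9
[-5, 9, 9, -2, 3] → max 9
[9, 9, -2, 3, -5] → max 9
[9, -2, 3, -5, 10] → max 10  ≥ 10 ✓
[-2, 3, -5, 10, -3] → max 10  ≥ 10 ✓
[3, -5, 10, -3, 1] → max 10  ≥ 10 ✓
[-5, 10, -3, 1, -7] → max 10  ≥ 10 ✓
[10, -3, 1, -7, 6] → max 10  ≥ 10 ✓
[-3, 1, -7, 6, -4] → max 6
[1, -7, 6, -4, 10] → max 10  ≥ 10 ✓
[-7, 6, -4, 10, -8] → max 10  ≥ 10 ✓
[6, -4, 10, -8, 10] → max 10  ≥ 10 ✓
[-4, 10, -8, 10, 1] → max 10  ≥ 10 ✓
[10, -8, 10, 1, 3] → max 10  ≥ 10 ✓
[-8, 10, 1, 3, 10] → max 10  ≥ 10 ✓
[10, 1, 3, 10, -8] → max 10  ≥ 10 ✓
12 windows satisfy the condition.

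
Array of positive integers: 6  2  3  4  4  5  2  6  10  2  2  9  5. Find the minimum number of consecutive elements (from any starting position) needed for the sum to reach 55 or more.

add 6: running sum 6 < 55
add 2: running sum 8 < 55
add 3: running sum 11 < 55
add 4: running sum 15 < 55
add 4: running sum 19 < 55
add 5: running sum 24 < 55
add 2: running sum 26 < 55
add 6: running sum 32 < 55
add 10: running sum 42 < 55
add 2: running sum 44 < 55
add 2: running sum 46 < 55
end 11: [6, 2, 3, 4, 4, 5, 2, 6, 10, 2, 2, 9] sum 55, len 12
end 12: [6, 2, 3, 4, 4, 5, 2, 6, 10, 2, 2, 9, 5] sum 60, len 13
Shortest qualifying length: 12.

12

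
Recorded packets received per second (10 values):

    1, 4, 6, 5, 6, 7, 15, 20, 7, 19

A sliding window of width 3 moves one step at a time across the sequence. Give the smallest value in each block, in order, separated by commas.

[1, 4, 6] → min 1
[4, 6, 5] → min 4
[6, 5, 6] → min 5
[5, 6, 7] → min 5
[6, 7, 15] → min 6
[7, 15, 20] → min 7
[15, 20, 7] → min 7
[20, 7, 19] → min 7

1, 4, 5, 5, 6, 7, 7, 7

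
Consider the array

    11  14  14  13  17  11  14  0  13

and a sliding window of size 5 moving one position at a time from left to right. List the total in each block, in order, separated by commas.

69, 69, 69, 55, 55

(11, 14, 14, 13, 17) → sum 69
(14, 14, 13, 17, 11) → sum 69
(14, 13, 17, 11, 14) → sum 69
(13, 17, 11, 14, 0) → sum 55
(17, 11, 14, 0, 13) → sum 55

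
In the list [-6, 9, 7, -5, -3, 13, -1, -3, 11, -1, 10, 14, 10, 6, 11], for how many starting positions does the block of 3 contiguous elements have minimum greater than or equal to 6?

3

[-6, 9, 7] → min -6
[9, 7, -5] → min -5
[7, -5, -3] → min -5
[-5, -3, 13] → min -5
[-3, 13, -1] → min -3
[13, -1, -3] → min -3
[-1, -3, 11] → min -3
[-3, 11, -1] → min -3
[11, -1, 10] → min -1
[-1, 10, 14] → min -1
[10, 14, 10] → min 10  ≥ 6 ✓
[14, 10, 6] → min 6  ≥ 6 ✓
[10, 6, 11] → min 6  ≥ 6 ✓
3 windows satisfy the condition.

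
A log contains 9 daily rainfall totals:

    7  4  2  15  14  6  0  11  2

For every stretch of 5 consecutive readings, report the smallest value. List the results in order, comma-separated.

2, 2, 0, 0, 0

Sliding a size-5 window across the 9 values:
[7, 4, 2, 15, 14] → min 2
[4, 2, 15, 14, 6] → min 2
[2, 15, 14, 6, 0] → min 0
[15, 14, 6, 0, 11] → min 0
[14, 6, 0, 11, 2] → min 0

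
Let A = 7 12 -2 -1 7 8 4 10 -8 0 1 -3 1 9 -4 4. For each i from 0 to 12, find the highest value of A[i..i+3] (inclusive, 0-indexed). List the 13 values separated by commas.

12, 12, 8, 8, 10, 10, 10, 10, 1, 1, 9, 9, 9

(7, 12, -2, -1) → max 12
(12, -2, -1, 7) → max 12
(-2, -1, 7, 8) → max 8
(-1, 7, 8, 4) → max 8
(7, 8, 4, 10) → max 10
(8, 4, 10, -8) → max 10
(4, 10, -8, 0) → max 10
(10, -8, 0, 1) → max 10
(-8, 0, 1, -3) → max 1
(0, 1, -3, 1) → max 1
(1, -3, 1, 9) → max 9
(-3, 1, 9, -4) → max 9
(1, 9, -4, 4) → max 9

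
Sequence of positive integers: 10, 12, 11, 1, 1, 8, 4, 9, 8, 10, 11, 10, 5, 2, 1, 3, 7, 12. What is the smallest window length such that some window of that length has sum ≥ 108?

add 10: running sum 10 < 108
add 12: running sum 22 < 108
add 11: running sum 33 < 108
add 1: running sum 34 < 108
add 1: running sum 35 < 108
add 8: running sum 43 < 108
add 4: running sum 47 < 108
add 9: running sum 56 < 108
add 8: running sum 64 < 108
add 10: running sum 74 < 108
add 11: running sum 85 < 108
add 10: running sum 95 < 108
add 5: running sum 100 < 108
add 2: running sum 102 < 108
add 1: running sum 103 < 108
add 3: running sum 106 < 108
add 7: shortest ending here [10, 12, 11, 1, 1, 8, 4, 9, 8, 10, 11, 10, 5, 2, 1, 3, 7] sum 113, len 17
add 12: shortest ending here [12, 11, 1, 1, 8, 4, 9, 8, 10, 11, 10, 5, 2, 1, 3, 7, 12] sum 115, len 17
Shortest qualifying length: 17.

17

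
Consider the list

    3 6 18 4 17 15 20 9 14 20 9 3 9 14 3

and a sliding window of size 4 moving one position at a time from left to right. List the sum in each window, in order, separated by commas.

31, 45, 54, 56, 61, 58, 63, 52, 46, 41, 35, 29

Sliding a size-4 window across the 15 values:
(3, 6, 18, 4) → sum 31
(6, 18, 4, 17) → sum 45
(18, 4, 17, 15) → sum 54
(4, 17, 15, 20) → sum 56
(17, 15, 20, 9) → sum 61
(15, 20, 9, 14) → sum 58
(20, 9, 14, 20) → sum 63
(9, 14, 20, 9) → sum 52
(14, 20, 9, 3) → sum 46
(20, 9, 3, 9) → sum 41
(9, 3, 9, 14) → sum 35
(3, 9, 14, 3) → sum 29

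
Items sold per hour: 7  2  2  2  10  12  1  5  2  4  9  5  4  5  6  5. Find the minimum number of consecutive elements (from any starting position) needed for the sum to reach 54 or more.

10

add 7: running sum 7 < 54
add 2: running sum 9 < 54
add 2: running sum 11 < 54
add 2: running sum 13 < 54
add 10: running sum 23 < 54
add 12: running sum 35 < 54
add 1: running sum 36 < 54
add 5: running sum 41 < 54
add 2: running sum 43 < 54
add 4: running sum 47 < 54
add 9: shortest ending here [7, 2, 2, 2, 10, 12, 1, 5, 2, 4, 9] sum 56, len 11
add 5: shortest ending here [2, 2, 2, 10, 12, 1, 5, 2, 4, 9, 5] sum 54, len 11
add 4: shortest ending here [2, 10, 12, 1, 5, 2, 4, 9, 5, 4] sum 54, len 10
add 5: shortest ending here [10, 12, 1, 5, 2, 4, 9, 5, 4, 5] sum 57, len 10
add 6: shortest ending here [10, 12, 1, 5, 2, 4, 9, 5, 4, 5, 6] sum 63, len 11
add 5: shortest ending here [12, 1, 5, 2, 4, 9, 5, 4, 5, 6, 5] sum 58, len 11
Shortest qualifying length: 10.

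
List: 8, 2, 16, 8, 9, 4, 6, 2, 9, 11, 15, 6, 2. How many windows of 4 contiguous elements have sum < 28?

3

(8, 2, 16, 8) → sum 34
(2, 16, 8, 9) → sum 35
(16, 8, 9, 4) → sum 37
(8, 9, 4, 6) → sum 27  < 28 ✓
(9, 4, 6, 2) → sum 21  < 28 ✓
(4, 6, 2, 9) → sum 21  < 28 ✓
(6, 2, 9, 11) → sum 28
(2, 9, 11, 15) → sum 37
(9, 11, 15, 6) → sum 41
(11, 15, 6, 2) → sum 34
3 windows satisfy the condition.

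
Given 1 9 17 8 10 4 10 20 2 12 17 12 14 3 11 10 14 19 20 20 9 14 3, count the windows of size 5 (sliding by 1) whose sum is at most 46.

[1, 9, 17, 8, 10] → sum 45  ≤ 46 ✓
[9, 17, 8, 10, 4] → sum 48
[17, 8, 10, 4, 10] → sum 49
[8, 10, 4, 10, 20] → sum 52
[10, 4, 10, 20, 2] → sum 46  ≤ 46 ✓
[4, 10, 20, 2, 12] → sum 48
[10, 20, 2, 12, 17] → sum 61
[20, 2, 12, 17, 12] → sum 63
[2, 12, 17, 12, 14] → sum 57
[12, 17, 12, 14, 3] → sum 58
[17, 12, 14, 3, 11] → sum 57
[12, 14, 3, 11, 10] → sum 50
[14, 3, 11, 10, 14] → sum 52
[3, 11, 10, 14, 19] → sum 57
[11, 10, 14, 19, 20] → sum 74
[10, 14, 19, 20, 20] → sum 83
[14, 19, 20, 20, 9] → sum 82
[19, 20, 20, 9, 14] → sum 82
[20, 20, 9, 14, 3] → sum 66
2 windows satisfy the condition.

2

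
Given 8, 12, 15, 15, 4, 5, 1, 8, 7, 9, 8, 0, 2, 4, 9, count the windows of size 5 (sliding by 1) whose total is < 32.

(8, 12, 15, 15, 4) → sum 54
(12, 15, 15, 4, 5) → sum 51
(15, 15, 4, 5, 1) → sum 40
(15, 4, 5, 1, 8) → sum 33
(4, 5, 1, 8, 7) → sum 25  < 32 ✓
(5, 1, 8, 7, 9) → sum 30  < 32 ✓
(1, 8, 7, 9, 8) → sum 33
(8, 7, 9, 8, 0) → sum 32
(7, 9, 8, 0, 2) → sum 26  < 32 ✓
(9, 8, 0, 2, 4) → sum 23  < 32 ✓
(8, 0, 2, 4, 9) → sum 23  < 32 ✓
5 windows satisfy the condition.

5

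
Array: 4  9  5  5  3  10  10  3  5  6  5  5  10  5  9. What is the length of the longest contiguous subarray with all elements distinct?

add 4: [4] len 1
add 9: [4, 9] len 2
add 5: [4, 9, 5] len 3
add 5 (repeat 5, move left end past it): [5] len 1
add 3: [5, 3] len 2
add 10: [5, 3, 10] len 3
add 10 (repeat 10, move left end past it): [10] len 1
add 3: [10, 3] len 2
add 5: [10, 3, 5] len 3
add 6: [10, 3, 5, 6] len 4
add 5 (repeat 5, move left end past it): [6, 5] len 2
add 5 (repeat 5, move left end past it): [5] len 1
add 10: [5, 10] len 2
add 5 (repeat 5, move left end past it): [10, 5] len 2
add 9: [10, 5, 9] len 3
Longest all-distinct length: 4.

4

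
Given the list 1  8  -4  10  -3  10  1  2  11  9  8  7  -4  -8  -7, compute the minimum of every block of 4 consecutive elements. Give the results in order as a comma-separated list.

[1, 8, -4, 10] → min -4
[8, -4, 10, -3] → min -4
[-4, 10, -3, 10] → min -4
[10, -3, 10, 1] → min -3
[-3, 10, 1, 2] → min -3
[10, 1, 2, 11] → min 1
[1, 2, 11, 9] → min 1
[2, 11, 9, 8] → min 2
[11, 9, 8, 7] → min 7
[9, 8, 7, -4] → min -4
[8, 7, -4, -8] → min -8
[7, -4, -8, -7] → min -8

-4, -4, -4, -3, -3, 1, 1, 2, 7, -4, -8, -8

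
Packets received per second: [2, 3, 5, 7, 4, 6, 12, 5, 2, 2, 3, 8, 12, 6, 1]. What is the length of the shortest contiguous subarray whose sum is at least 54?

add 2: running sum 2 < 54
add 3: running sum 5 < 54
add 5: running sum 10 < 54
add 7: running sum 17 < 54
add 4: running sum 21 < 54
add 6: running sum 27 < 54
add 12: running sum 39 < 54
add 5: running sum 44 < 54
add 2: running sum 46 < 54
add 2: running sum 48 < 54
add 3: running sum 51 < 54
end 11: [5, 7, 4, 6, 12, 5, 2, 2, 3, 8] sum 54, len 10
end 12: [4, 6, 12, 5, 2, 2, 3, 8, 12] sum 54, len 9
end 13: [6, 12, 5, 2, 2, 3, 8, 12, 6] sum 56, len 9
end 14: [6, 12, 5, 2, 2, 3, 8, 12, 6, 1] sum 57, len 10
Shortest qualifying length: 9.

9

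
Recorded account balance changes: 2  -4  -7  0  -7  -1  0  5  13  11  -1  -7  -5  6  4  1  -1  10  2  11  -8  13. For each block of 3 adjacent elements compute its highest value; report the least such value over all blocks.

(2, -4, -7) → max 2
(-4, -7, 0) → max 0
(-7, 0, -7) → max 0
(0, -7, -1) → max 0
(-7, -1, 0) → max 0
(-1, 0, 5) → max 5
(0, 5, 13) → max 13
(5, 13, 11) → max 13
(13, 11, -1) → max 13
(11, -1, -7) → max 11
(-1, -7, -5) → max -1
(-7, -5, 6) → max 6
(-5, 6, 4) → max 6
(6, 4, 1) → max 6
(4, 1, -1) → max 4
(1, -1, 10) → max 10
(-1, 10, 2) → max 10
(10, 2, 11) → max 11
(2, 11, -8) → max 11
(11, -8, 13) → max 13
Least of these is -1.

-1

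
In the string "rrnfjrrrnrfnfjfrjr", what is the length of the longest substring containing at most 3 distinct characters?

[r] 1 distinct, len 1
[r, r] 1 distinct, len 2
[r, r, n] 2 distinct, len 3
[r, r, n, f] 3 distinct, len 4
[n, f, j] 3 distinct, len 3
[f, j, r] 3 distinct, len 3
[f, j, r, r] 3 distinct, len 4
[f, j, r, r, r] 3 distinct, len 5
[j, r, r, r, n] 3 distinct, len 5
[j, r, r, r, n, r] 3 distinct, len 6
[r, r, r, n, r, f] 3 distinct, len 6
[r, r, r, n, r, f, n] 3 distinct, len 7
[r, r, r, n, r, f, n, f] 3 distinct, len 8
[f, n, f, j] 3 distinct, len 4
[f, n, f, j, f] 3 distinct, len 5
[f, j, f, r] 3 distinct, len 4
[f, j, f, r, j] 3 distinct, len 5
[f, j, f, r, j, r] 3 distinct, len 6
Longest length with ≤3 distinct: 8.

8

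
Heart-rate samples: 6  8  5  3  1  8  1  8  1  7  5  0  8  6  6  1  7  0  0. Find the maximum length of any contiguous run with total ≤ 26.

add 6: [6] sum 6, len 1
add 8: [6, 8] sum 14, len 2
add 5: [6, 8, 5] sum 19, len 3
add 3: [6, 8, 5, 3] sum 22, len 4
add 1: [6, 8, 5, 3, 1] sum 23, len 5
add 8: [8, 5, 3, 1, 8] sum 25, len 5
add 1: [8, 5, 3, 1, 8, 1] sum 26, len 6
add 8: [5, 3, 1, 8, 1, 8] sum 26, len 6
add 1: [3, 1, 8, 1, 8, 1] sum 22, len 6
add 7: [1, 8, 1, 8, 1, 7] sum 26, len 6
add 5: [1, 8, 1, 7, 5] sum 22, len 5
add 0: [1, 8, 1, 7, 5, 0] sum 22, len 6
add 8: [1, 7, 5, 0, 8] sum 21, len 5
add 6: [7, 5, 0, 8, 6] sum 26, len 5
add 6: [5, 0, 8, 6, 6] sum 25, len 5
add 1: [5, 0, 8, 6, 6, 1] sum 26, len 6
add 7: [6, 6, 1, 7] sum 20, len 4
add 0: [6, 6, 1, 7, 0] sum 20, len 5
add 0: [6, 6, 1, 7, 0, 0] sum 20, len 6
Longest length seen: 6.

6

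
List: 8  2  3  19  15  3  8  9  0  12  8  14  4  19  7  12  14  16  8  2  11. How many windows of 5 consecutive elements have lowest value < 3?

8 2 3 19 15 → min 2  < 3 ✓
2 3 19 15 3 → min 2  < 3 ✓
3 19 15 3 8 → min 3
19 15 3 8 9 → min 3
15 3 8 9 0 → min 0  < 3 ✓
3 8 9 0 12 → min 0  < 3 ✓
8 9 0 12 8 → min 0  < 3 ✓
9 0 12 8 14 → min 0  < 3 ✓
0 12 8 14 4 → min 0  < 3 ✓
12 8 14 4 19 → min 4
8 14 4 19 7 → min 4
14 4 19 7 12 → min 4
4 19 7 12 14 → min 4
19 7 12 14 16 → min 7
7 12 14 16 8 → min 7
12 14 16 8 2 → min 2  < 3 ✓
14 16 8 2 11 → min 2  < 3 ✓
9 windows satisfy the condition.

9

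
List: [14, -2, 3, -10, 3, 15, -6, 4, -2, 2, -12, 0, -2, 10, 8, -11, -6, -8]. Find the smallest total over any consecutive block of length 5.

Window sums for each of the 14 positions:
14 -2 3 -10 3 → sum 8
-2 3 -10 3 15 → sum 9
3 -10 3 15 -6 → sum 5
-10 3 15 -6 4 → sum 6
3 15 -6 4 -2 → sum 14
15 -6 4 -2 2 → sum 13
-6 4 -2 2 -12 → sum -14
4 -2 2 -12 0 → sum -8
-2 2 -12 0 -2 → sum -14
2 -12 0 -2 10 → sum -2
-12 0 -2 10 8 → sum 4
0 -2 10 8 -11 → sum 5
-2 10 8 -11 -6 → sum -1
10 8 -11 -6 -8 → sum -7
Smallest of these is -14.

-14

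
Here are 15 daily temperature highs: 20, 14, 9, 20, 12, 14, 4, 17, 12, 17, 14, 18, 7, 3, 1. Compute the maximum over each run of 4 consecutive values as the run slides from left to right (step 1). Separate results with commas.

20 14 9 20 → max 20
14 9 20 12 → max 20
9 20 12 14 → max 20
20 12 14 4 → max 20
12 14 4 17 → max 17
14 4 17 12 → max 17
4 17 12 17 → max 17
17 12 17 14 → max 17
12 17 14 18 → max 18
17 14 18 7 → max 18
14 18 7 3 → max 18
18 7 3 1 → max 18

20, 20, 20, 20, 17, 17, 17, 17, 18, 18, 18, 18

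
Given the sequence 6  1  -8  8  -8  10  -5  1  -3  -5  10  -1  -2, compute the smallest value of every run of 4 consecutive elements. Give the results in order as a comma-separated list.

Sliding a size-4 window across the 13 values:
(6, 1, -8, 8) → min -8
(1, -8, 8, -8) → min -8
(-8, 8, -8, 10) → min -8
(8, -8, 10, -5) → min -8
(-8, 10, -5, 1) → min -8
(10, -5, 1, -3) → min -5
(-5, 1, -3, -5) → min -5
(1, -3, -5, 10) → min -5
(-3, -5, 10, -1) → min -5
(-5, 10, -1, -2) → min -5

-8, -8, -8, -8, -8, -5, -5, -5, -5, -5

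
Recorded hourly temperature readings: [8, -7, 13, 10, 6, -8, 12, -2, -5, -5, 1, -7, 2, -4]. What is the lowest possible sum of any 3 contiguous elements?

-12

Each size-3 window and its sum:
8 -7 13 → sum 14
-7 13 10 → sum 16
13 10 6 → sum 29
10 6 -8 → sum 8
6 -8 12 → sum 10
-8 12 -2 → sum 2
12 -2 -5 → sum 5
-2 -5 -5 → sum -12
-5 -5 1 → sum -9
-5 1 -7 → sum -11
1 -7 2 → sum -4
-7 2 -4 → sum -9
Lowest of these is -12.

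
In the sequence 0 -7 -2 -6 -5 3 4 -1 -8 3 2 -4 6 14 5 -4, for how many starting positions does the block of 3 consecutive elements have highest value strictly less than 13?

11

(0, -7, -2) → max 0  < 13 ✓
(-7, -2, -6) → max -2  < 13 ✓
(-2, -6, -5) → max -2  < 13 ✓
(-6, -5, 3) → max 3  < 13 ✓
(-5, 3, 4) → max 4  < 13 ✓
(3, 4, -1) → max 4  < 13 ✓
(4, -1, -8) → max 4  < 13 ✓
(-1, -8, 3) → max 3  < 13 ✓
(-8, 3, 2) → max 3  < 13 ✓
(3, 2, -4) → max 3  < 13 ✓
(2, -4, 6) → max 6  < 13 ✓
(-4, 6, 14) → max 14
(6, 14, 5) → max 14
(14, 5, -4) → max 14
11 windows satisfy the condition.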